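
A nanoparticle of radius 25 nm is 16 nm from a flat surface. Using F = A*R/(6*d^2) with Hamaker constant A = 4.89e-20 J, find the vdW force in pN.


Convert to SI: R = 25 nm = 2.5e-08 m, d = 16 nm = 1.6e-08 m
F = A * R / (6 * d^2)
F = 4.89e-20 * 2.5e-08 / (6 * (1.6e-08)^2)
F = 7.95898e-13 N = 0.796 pN

0.796


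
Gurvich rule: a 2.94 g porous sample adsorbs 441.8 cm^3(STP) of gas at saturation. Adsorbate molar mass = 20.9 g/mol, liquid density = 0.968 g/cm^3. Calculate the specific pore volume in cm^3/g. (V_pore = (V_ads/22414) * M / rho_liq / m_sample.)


Moles adsorbed n = V_ads / 22414 = 441.8 / 22414 = 1.971089e-02 mol
Liquid volume V_liq = n * M / rho_liq = 1.971089e-02 * 20.9 / 0.968 = 0.42558 cm^3
Specific pore volume V_pore = V_liq / m_sample = 0.42558 / 2.94
V_pore = 0.1448 cm^3/g

0.1448


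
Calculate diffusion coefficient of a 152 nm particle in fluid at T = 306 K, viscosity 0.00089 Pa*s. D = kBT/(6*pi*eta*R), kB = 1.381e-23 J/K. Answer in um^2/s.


Radius R = 152/2 = 76 nm = 7.6e-08 m
D = kB*T / (6*pi*eta*R)
D = 1.381e-23 * 306 / (6 * pi * 0.00089 * 7.6e-08)
D = 3.31444e-12 m^2/s = 3.314 um^2/s

3.314


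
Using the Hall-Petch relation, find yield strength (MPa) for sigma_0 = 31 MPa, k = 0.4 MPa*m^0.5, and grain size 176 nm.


d = 176 nm = 1.76e-07 m
sqrt(d) = 0.0004195235
Hall-Petch contribution = k / sqrt(d) = 0.4 / 0.0004195235 = 953.5 MPa
sigma = sigma_0 + k/sqrt(d) = 31 + 953.5 = 984.5 MPa

984.5


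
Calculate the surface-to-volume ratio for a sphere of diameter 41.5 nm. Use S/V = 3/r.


Radius r = 41.5/2 = 20.75 nm
S/V = 3 / r = 3 / 20.75
S/V = 0.1446 nm^-1

0.1446


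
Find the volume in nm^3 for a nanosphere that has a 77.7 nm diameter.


Radius r = 77.7/2 = 38.85 nm
Volume V = (4/3) * pi * r^3
V = (4/3) * pi * (38.85)^3
V = 245618.84 nm^3

245618.84


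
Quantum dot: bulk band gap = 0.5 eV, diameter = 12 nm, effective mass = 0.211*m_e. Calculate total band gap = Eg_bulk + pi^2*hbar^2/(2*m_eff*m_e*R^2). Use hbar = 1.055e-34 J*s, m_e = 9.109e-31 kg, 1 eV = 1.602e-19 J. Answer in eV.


Radius R = 12/2 nm = 6e-09 m
Confinement energy dE = pi^2 * hbar^2 / (2 * m_eff * m_e * R^2)
dE = pi^2 * (1.055e-34)^2 / (2 * 0.211 * 9.109e-31 * (6e-09)^2) J, divided by 1.602e-19 J/eV
dE = 0.0496 eV
Total band gap = E_g(bulk) + dE = 0.5 + 0.0496 = 0.5496 eV

0.5496


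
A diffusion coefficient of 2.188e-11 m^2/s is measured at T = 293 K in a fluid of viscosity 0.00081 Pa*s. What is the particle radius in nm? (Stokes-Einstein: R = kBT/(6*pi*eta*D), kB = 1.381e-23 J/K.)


Stokes-Einstein: R = kB*T / (6*pi*eta*D)
R = 1.381e-23 * 293 / (6 * pi * 0.00081 * 2.188e-11)
R = 1.21123e-08 m = 12.11 nm

12.11


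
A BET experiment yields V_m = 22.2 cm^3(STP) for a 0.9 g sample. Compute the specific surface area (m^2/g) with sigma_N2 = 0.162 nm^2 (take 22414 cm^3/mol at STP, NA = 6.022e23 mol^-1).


Number of moles in monolayer = V_m / 22414 = 22.2 / 22414 = 0.00099045
Number of molecules = moles * NA = 0.00099045 * 6.022e23
SA = molecules * sigma / mass
SA = (22.2 / 22414) * 6.022e23 * 0.162e-18 / 0.9
SA = 107.4 m^2/g

107.4


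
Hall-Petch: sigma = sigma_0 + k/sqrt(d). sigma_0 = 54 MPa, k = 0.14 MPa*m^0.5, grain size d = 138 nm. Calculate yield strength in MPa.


d = 138 nm = 1.38e-07 m
sqrt(d) = 0.0003714835
Hall-Petch contribution = k / sqrt(d) = 0.14 / 0.0003714835 = 376.9 MPa
sigma = sigma_0 + k/sqrt(d) = 54 + 376.9 = 430.9 MPa

430.9


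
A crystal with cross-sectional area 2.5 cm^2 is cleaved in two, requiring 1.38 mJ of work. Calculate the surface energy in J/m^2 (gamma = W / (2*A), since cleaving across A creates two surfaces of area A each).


Convert: A = 2.5 cm^2 = 0.00025 m^2, W = 1.38 mJ = 0.00138 J
Cleaving exposes two faces of area A, so total new surface = 2*A and gamma = W / (2*A)
gamma = 0.00138 / (2 * 0.00025)
gamma = 2.76 J/m^2

2.76


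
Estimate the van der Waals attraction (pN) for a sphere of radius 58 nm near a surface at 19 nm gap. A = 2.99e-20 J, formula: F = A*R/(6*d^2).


Convert to SI: R = 58 nm = 5.8e-08 m, d = 19 nm = 1.9e-08 m
F = A * R / (6 * d^2)
F = 2.99e-20 * 5.8e-08 / (6 * (1.9e-08)^2)
F = 8.00646e-13 N = 0.801 pN

0.801


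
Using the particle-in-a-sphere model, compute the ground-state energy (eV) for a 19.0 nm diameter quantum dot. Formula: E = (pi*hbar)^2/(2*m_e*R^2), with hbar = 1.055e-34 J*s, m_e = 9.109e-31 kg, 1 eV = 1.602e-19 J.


Radius R = 19.0/2 = 9.5 nm = 9.5e-09 m
E = (pi * 1.055e-34)^2 / (2 * 9.109e-31 * (9.5e-09)^2)
E(J) = 6.68124e-22
E = E(J) / 1.602e-19 = 0.0042 eV

0.0042


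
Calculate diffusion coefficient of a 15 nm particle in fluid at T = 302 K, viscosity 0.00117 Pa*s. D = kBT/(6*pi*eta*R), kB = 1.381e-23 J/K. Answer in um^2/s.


Radius R = 15/2 = 7.5 nm = 7.5e-09 m
D = kB*T / (6*pi*eta*R)
D = 1.381e-23 * 302 / (6 * pi * 0.00117 * 7.5e-09)
D = 2.52146e-11 m^2/s = 25.215 um^2/s

25.215


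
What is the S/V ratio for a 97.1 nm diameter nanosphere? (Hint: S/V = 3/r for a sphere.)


Radius r = 97.1/2 = 48.55 nm
S/V = 3 / r = 3 / 48.55
S/V = 0.0618 nm^-1

0.0618


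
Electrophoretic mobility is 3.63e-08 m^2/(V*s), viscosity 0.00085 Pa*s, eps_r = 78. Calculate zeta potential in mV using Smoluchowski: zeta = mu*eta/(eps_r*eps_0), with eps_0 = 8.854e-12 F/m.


Smoluchowski equation: zeta = mu * eta / (eps_r * eps_0)
zeta = 3.63e-08 * 0.00085 / (78 * 8.854e-12)
zeta = 0.044678 V = 44.68 mV

44.68


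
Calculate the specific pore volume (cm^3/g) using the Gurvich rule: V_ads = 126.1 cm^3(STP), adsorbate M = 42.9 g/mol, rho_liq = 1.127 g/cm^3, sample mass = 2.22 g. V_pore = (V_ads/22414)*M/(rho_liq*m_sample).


Moles adsorbed n = V_ads / 22414 = 126.1 / 22414 = 5.625948e-03 mol
Liquid volume V_liq = n * M / rho_liq = 5.625948e-03 * 42.9 / 1.127 = 0.21416 cm^3
Specific pore volume V_pore = V_liq / m_sample = 0.21416 / 2.22
V_pore = 0.0965 cm^3/g

0.0965


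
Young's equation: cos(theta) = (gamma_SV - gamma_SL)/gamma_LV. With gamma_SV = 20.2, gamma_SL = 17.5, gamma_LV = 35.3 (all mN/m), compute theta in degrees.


cos(theta) = (gamma_SV - gamma_SL) / gamma_LV
cos(theta) = (20.2 - 17.5) / 35.3
cos(theta) = 0.076487
theta = arccos(0.076487) = 85.61 degrees

85.61


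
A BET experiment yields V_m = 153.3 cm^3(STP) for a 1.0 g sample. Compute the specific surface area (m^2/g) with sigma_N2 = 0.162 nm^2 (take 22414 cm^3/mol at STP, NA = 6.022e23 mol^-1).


Number of moles in monolayer = V_m / 22414 = 153.3 / 22414 = 0.00683948
Number of molecules = moles * NA = 0.00683948 * 6.022e23
SA = molecules * sigma / mass
SA = (153.3 / 22414) * 6.022e23 * 0.162e-18 / 1.0
SA = 667.2 m^2/g

667.2


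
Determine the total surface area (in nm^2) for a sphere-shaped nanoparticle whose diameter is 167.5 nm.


Radius r = 167.5/2 = 83.75 nm
Surface area SA = 4 * pi * r^2
SA = 4 * pi * (83.75)^2
SA = 88141.31 nm^2

88141.31


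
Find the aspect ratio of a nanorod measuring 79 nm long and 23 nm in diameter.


Aspect ratio AR = length / diameter
AR = 79 / 23
AR = 3.43

3.43


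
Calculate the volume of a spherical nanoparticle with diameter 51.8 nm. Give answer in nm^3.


Radius r = 51.8/2 = 25.9 nm
Volume V = (4/3) * pi * r^3
V = (4/3) * pi * (25.9)^3
V = 72775.95 nm^3

72775.95


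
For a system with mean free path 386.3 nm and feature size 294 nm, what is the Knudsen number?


Knudsen number Kn = lambda / L
Kn = 386.3 / 294
Kn = 1.3139

1.3139


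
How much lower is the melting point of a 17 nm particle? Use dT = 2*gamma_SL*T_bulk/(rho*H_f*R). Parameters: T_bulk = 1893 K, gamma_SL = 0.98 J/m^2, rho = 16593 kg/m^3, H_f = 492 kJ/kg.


Radius R = 17/2 = 8.5 nm = 8.5e-09 m
Convert H_f = 492 kJ/kg = 492000 J/kg
dT = 2 * gamma_SL * T_bulk / (rho * H_f * R)
dT = 2 * 0.98 * 1893 / (16593 * 492000 * 8.5e-09)
dT = 53.5 K

53.5


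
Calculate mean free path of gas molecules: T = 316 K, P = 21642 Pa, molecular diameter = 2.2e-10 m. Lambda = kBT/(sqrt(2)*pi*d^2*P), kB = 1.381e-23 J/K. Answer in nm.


Mean free path: lambda = kB*T / (sqrt(2) * pi * d^2 * P)
lambda = 1.381e-23 * 316 / (sqrt(2) * pi * (2.2e-10)^2 * 21642)
lambda = 9.3772e-07 m
lambda = 937.72 nm

937.72


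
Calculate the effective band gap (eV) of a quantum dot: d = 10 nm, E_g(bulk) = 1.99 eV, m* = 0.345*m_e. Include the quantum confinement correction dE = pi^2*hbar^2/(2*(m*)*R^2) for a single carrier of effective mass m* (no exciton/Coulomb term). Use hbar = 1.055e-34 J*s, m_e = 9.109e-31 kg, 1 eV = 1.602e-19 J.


Radius R = 10/2 nm = 5e-09 m
Confinement energy dE = pi^2 * hbar^2 / (2 * m_eff * m_e * R^2)
dE = pi^2 * (1.055e-34)^2 / (2 * 0.345 * 9.109e-31 * (5e-09)^2) J, divided by 1.602e-19 J/eV
dE = 0.0436 eV
Total band gap = E_g(bulk) + dE = 1.99 + 0.0436 = 2.0336 eV

2.0336


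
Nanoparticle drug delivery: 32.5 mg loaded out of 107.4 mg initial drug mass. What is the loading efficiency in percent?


Drug loading efficiency = (drug loaded / drug initial) * 100
DLE = 32.5 / 107.4 * 100
DLE = 0.3026 * 100
DLE = 30.26%

30.26


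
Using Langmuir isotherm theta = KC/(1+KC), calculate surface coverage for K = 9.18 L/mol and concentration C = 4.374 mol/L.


Langmuir isotherm: theta = K*C / (1 + K*C)
K*C = 9.18 * 4.374 = 40.15332
theta = 40.15332 / (1 + 40.15332) = 40.15332 / 41.15332
theta = 0.9757

0.9757


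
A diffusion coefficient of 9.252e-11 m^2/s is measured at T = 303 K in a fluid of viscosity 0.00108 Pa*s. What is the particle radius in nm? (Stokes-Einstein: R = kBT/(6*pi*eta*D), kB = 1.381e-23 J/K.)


Stokes-Einstein: R = kB*T / (6*pi*eta*D)
R = 1.381e-23 * 303 / (6 * pi * 0.00108 * 9.252e-11)
R = 2.22165e-09 m = 2.22 nm

2.22


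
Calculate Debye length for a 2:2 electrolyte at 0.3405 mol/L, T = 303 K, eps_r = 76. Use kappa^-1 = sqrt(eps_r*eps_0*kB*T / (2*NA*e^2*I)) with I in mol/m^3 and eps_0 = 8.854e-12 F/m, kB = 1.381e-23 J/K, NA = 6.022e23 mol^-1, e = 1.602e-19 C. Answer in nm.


Ionic strength I = 0.3405 * 2^2 * 1000 = 1362 mol/m^3
kappa^-1 = sqrt(76 * 8.854e-12 * 1.381e-23 * 303 / (2 * 6.022e23 * (1.602e-19)^2 * 1362))
kappa^-1 = 0.259 nm

0.259


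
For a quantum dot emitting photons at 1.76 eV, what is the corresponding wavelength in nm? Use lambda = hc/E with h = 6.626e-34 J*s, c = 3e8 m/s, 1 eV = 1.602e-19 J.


Convert energy: E = 1.76 eV = 1.76 * 1.602e-19 = 2.81952e-19 J
lambda = h*c / E = 6.626e-34 * 3e8 / 2.81952e-19
lambda = 7.05014e-07 m = 705.0 nm

705.0


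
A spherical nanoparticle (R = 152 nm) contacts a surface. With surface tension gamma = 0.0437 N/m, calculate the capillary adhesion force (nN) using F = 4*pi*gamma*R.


Convert radius: R = 152 nm = 1.52e-07 m
F = 4 * pi * gamma * R
F = 4 * pi * 0.0437 * 1.52e-07
F = 8.34709e-08 N = 83.4709 nN

83.4709


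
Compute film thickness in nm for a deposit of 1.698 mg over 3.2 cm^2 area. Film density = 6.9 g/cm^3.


Convert: m = 1.698 mg = 1.6980e-06 kg, A = 3.2 cm^2 = 3.2000e-04 m^2, rho = 6.9 g/cm^3 = 6900 kg/m^3
t = m / (A * rho)
t = 1.6980e-06 / (3.2000e-04 * 6900)
t = 7.6902e-07 m = 769.0 nm

769.0


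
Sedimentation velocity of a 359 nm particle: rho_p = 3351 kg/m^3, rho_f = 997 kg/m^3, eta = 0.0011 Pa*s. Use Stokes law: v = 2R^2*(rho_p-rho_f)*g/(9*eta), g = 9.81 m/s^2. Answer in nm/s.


Radius R = 359/2 nm = 1.795e-07 m
Density difference = 3351 - 997 = 2354 kg/m^3
v = 2 * R^2 * (rho_p - rho_f) * g / (9 * eta)
v = 2 * (1.795e-07)^2 * 2354 * 9.81 / (9 * 0.0011)
v = 1.50314e-07 m/s = 150.3139 nm/s

150.3139


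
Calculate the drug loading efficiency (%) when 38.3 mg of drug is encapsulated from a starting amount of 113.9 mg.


Drug loading efficiency = (drug loaded / drug initial) * 100
DLE = 38.3 / 113.9 * 100
DLE = 0.3363 * 100
DLE = 33.63%

33.63


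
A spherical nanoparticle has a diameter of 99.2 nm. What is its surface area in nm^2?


Radius r = 99.2/2 = 49.6 nm
Surface area SA = 4 * pi * r^2
SA = 4 * pi * (49.6)^2
SA = 30915.28 nm^2

30915.28


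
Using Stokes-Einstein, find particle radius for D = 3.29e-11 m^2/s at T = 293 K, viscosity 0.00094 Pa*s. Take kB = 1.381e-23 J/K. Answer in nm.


Stokes-Einstein: R = kB*T / (6*pi*eta*D)
R = 1.381e-23 * 293 / (6 * pi * 0.00094 * 3.29e-11)
R = 6.94123e-09 m = 6.94 nm

6.94


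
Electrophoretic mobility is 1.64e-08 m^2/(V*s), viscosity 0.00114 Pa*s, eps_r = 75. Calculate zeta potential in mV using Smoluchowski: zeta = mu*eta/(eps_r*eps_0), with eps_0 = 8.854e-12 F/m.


Smoluchowski equation: zeta = mu * eta / (eps_r * eps_0)
zeta = 1.64e-08 * 0.00114 / (75 * 8.854e-12)
zeta = 0.028155 V = 28.15 mV

28.15


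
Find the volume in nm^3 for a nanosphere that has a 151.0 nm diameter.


Radius r = 151.0/2 = 75.5 nm
Volume V = (4/3) * pi * r^3
V = (4/3) * pi * (75.5)^3
V = 1802724.93 nm^3

1802724.93


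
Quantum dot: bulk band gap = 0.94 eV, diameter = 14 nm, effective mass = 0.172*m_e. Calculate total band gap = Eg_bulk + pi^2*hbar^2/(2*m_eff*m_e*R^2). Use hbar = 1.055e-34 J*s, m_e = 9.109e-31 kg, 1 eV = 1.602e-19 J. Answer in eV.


Radius R = 14/2 nm = 7e-09 m
Confinement energy dE = pi^2 * hbar^2 / (2 * m_eff * m_e * R^2)
dE = pi^2 * (1.055e-34)^2 / (2 * 0.172 * 9.109e-31 * (7e-09)^2) J, divided by 1.602e-19 J/eV
dE = 0.0447 eV
Total band gap = E_g(bulk) + dE = 0.94 + 0.0447 = 0.9847 eV

0.9847


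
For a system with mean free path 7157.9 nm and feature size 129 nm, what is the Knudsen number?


Knudsen number Kn = lambda / L
Kn = 7157.9 / 129
Kn = 55.4876

55.4876


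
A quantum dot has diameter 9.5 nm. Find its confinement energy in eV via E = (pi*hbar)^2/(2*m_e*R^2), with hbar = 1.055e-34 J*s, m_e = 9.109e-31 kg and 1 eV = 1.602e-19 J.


Radius R = 9.5/2 = 4.75 nm = 4.75e-09 m
E = (pi * 1.055e-34)^2 / (2 * 9.109e-31 * (4.75e-09)^2)
E(J) = 2.67249e-21
E = E(J) / 1.602e-19 = 0.0167 eV

0.0167


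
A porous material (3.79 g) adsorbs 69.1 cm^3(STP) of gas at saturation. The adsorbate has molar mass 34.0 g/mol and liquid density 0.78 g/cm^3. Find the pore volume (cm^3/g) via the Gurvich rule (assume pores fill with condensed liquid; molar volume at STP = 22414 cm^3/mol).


Moles adsorbed n = V_ads / 22414 = 69.1 / 22414 = 3.082895e-03 mol
Liquid volume V_liq = n * M / rho_liq = 3.082895e-03 * 34.0 / 0.78 = 0.13438 cm^3
Specific pore volume V_pore = V_liq / m_sample = 0.13438 / 3.79
V_pore = 0.0355 cm^3/g

0.0355


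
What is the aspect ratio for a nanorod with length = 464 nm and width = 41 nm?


Aspect ratio AR = length / diameter
AR = 464 / 41
AR = 11.32

11.32


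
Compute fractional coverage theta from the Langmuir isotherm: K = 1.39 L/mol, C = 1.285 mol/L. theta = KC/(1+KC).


Langmuir isotherm: theta = K*C / (1 + K*C)
K*C = 1.39 * 1.285 = 1.78615
theta = 1.78615 / (1 + 1.78615) = 1.78615 / 2.78615
theta = 0.6411

0.6411


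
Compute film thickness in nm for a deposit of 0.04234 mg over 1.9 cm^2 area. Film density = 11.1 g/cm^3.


Convert: m = 0.04234 mg = 4.2340e-08 kg, A = 1.9 cm^2 = 1.9000e-04 m^2, rho = 11.1 g/cm^3 = 11100 kg/m^3
t = m / (A * rho)
t = 4.2340e-08 / (1.9000e-04 * 11100)
t = 2.0076e-08 m = 20.1 nm

20.1


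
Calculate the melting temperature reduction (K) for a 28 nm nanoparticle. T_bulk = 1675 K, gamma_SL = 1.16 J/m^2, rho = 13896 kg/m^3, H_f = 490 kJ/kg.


Radius R = 28/2 = 14 nm = 1.4e-08 m
Convert H_f = 490 kJ/kg = 490000 J/kg
dT = 2 * gamma_SL * T_bulk / (rho * H_f * R)
dT = 2 * 1.16 * 1675 / (13896 * 490000 * 1.4e-08)
dT = 40.8 K

40.8


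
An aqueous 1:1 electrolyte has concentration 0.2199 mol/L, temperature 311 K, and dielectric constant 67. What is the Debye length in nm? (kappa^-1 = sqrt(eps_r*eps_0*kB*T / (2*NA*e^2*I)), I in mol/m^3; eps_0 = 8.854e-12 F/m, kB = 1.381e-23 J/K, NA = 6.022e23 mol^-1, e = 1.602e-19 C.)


Ionic strength I = 0.2199 * 1^2 * 1000 = 219.9 mol/m^3
kappa^-1 = sqrt(67 * 8.854e-12 * 1.381e-23 * 311 / (2 * 6.022e23 * (1.602e-19)^2 * 219.9))
kappa^-1 = 0.612 nm

0.612


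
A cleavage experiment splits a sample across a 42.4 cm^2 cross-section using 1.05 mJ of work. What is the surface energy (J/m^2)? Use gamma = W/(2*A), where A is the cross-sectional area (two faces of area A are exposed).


Convert: A = 42.4 cm^2 = 0.00424 m^2, W = 1.05 mJ = 0.00105 J
Cleaving exposes two faces of area A, so total new surface = 2*A and gamma = W / (2*A)
gamma = 0.00105 / (2 * 0.00424)
gamma = 0.124 J/m^2

0.124


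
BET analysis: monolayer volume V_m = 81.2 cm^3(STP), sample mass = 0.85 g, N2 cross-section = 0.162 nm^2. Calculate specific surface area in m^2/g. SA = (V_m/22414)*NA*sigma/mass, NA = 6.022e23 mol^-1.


Number of moles in monolayer = V_m / 22414 = 81.2 / 22414 = 0.00362274
Number of molecules = moles * NA = 0.00362274 * 6.022e23
SA = molecules * sigma / mass
SA = (81.2 / 22414) * 6.022e23 * 0.162e-18 / 0.85
SA = 415.8 m^2/g

415.8


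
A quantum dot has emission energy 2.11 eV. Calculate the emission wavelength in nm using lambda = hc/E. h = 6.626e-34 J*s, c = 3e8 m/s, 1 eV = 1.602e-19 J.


Convert energy: E = 2.11 eV = 2.11 * 1.602e-19 = 3.38022e-19 J
lambda = h*c / E = 6.626e-34 * 3e8 / 3.38022e-19
lambda = 5.88068e-07 m = 588.1 nm

588.1


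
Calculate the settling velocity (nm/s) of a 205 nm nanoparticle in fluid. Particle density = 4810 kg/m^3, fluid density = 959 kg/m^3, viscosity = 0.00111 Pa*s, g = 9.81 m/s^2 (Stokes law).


Radius R = 205/2 nm = 1.025e-07 m
Density difference = 4810 - 959 = 3851 kg/m^3
v = 2 * R^2 * (rho_p - rho_f) * g / (9 * eta)
v = 2 * (1.025e-07)^2 * 3851 * 9.81 / (9 * 0.00111)
v = 7.94611e-08 m/s = 79.4611 nm/s

79.4611


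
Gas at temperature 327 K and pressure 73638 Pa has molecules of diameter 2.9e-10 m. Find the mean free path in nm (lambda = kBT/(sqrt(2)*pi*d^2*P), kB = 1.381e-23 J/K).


Mean free path: lambda = kB*T / (sqrt(2) * pi * d^2 * P)
lambda = 1.381e-23 * 327 / (sqrt(2) * pi * (2.9e-10)^2 * 73638)
lambda = 1.64126e-07 m
lambda = 164.13 nm

164.13


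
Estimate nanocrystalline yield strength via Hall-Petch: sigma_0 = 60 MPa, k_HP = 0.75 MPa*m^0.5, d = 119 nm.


d = 119 nm = 1.19e-07 m
sqrt(d) = 0.0003449638
Hall-Petch contribution = k / sqrt(d) = 0.75 / 0.0003449638 = 2174.1 MPa
sigma = sigma_0 + k/sqrt(d) = 60 + 2174.1 = 2234.1 MPa

2234.1


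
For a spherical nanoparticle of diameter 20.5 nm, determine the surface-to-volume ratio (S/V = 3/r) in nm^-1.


Radius r = 20.5/2 = 10.25 nm
S/V = 3 / r = 3 / 10.25
S/V = 0.2927 nm^-1

0.2927


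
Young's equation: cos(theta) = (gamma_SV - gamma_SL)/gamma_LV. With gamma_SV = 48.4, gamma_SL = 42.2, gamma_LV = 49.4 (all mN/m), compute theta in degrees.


cos(theta) = (gamma_SV - gamma_SL) / gamma_LV
cos(theta) = (48.4 - 42.2) / 49.4
cos(theta) = 0.125506
theta = arccos(0.125506) = 82.79 degrees

82.79


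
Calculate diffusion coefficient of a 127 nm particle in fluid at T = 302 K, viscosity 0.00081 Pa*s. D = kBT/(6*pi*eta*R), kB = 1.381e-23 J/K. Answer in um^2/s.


Radius R = 127/2 = 63.5 nm = 6.35e-08 m
D = kB*T / (6*pi*eta*R)
D = 1.381e-23 * 302 / (6 * pi * 0.00081 * 6.35e-08)
D = 4.30171e-12 m^2/s = 4.302 um^2/s

4.302


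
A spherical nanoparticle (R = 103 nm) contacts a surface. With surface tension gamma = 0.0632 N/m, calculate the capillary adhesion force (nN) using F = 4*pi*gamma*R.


Convert radius: R = 103 nm = 1.03e-07 m
F = 4 * pi * gamma * R
F = 4 * pi * 0.0632 * 1.03e-07
F = 8.1802e-08 N = 81.802 nN

81.802


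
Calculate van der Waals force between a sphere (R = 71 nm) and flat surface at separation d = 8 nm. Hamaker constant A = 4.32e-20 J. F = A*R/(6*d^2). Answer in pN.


Convert to SI: R = 71 nm = 7.1e-08 m, d = 8 nm = 8e-09 m
F = A * R / (6 * d^2)
F = 4.32e-20 * 7.1e-08 / (6 * (8e-09)^2)
F = 7.9875e-12 N = 7.987 pN

7.987


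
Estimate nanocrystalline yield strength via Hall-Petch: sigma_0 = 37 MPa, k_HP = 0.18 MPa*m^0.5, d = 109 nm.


d = 109 nm = 1.09e-07 m
sqrt(d) = 0.0003301515
Hall-Petch contribution = k / sqrt(d) = 0.18 / 0.0003301515 = 545.2 MPa
sigma = sigma_0 + k/sqrt(d) = 37 + 545.2 = 582.2 MPa

582.2


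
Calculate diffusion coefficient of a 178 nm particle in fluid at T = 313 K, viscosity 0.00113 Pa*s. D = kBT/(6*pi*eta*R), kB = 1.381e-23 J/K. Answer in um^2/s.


Radius R = 178/2 = 89 nm = 8.9e-08 m
D = kB*T / (6*pi*eta*R)
D = 1.381e-23 * 313 / (6 * pi * 0.00113 * 8.9e-08)
D = 2.28018e-12 m^2/s = 2.28 um^2/s

2.28


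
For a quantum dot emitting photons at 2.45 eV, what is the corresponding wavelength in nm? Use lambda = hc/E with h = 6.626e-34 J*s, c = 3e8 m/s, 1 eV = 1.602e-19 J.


Convert energy: E = 2.45 eV = 2.45 * 1.602e-19 = 3.9249e-19 J
lambda = h*c / E = 6.626e-34 * 3e8 / 3.9249e-19
lambda = 5.06459e-07 m = 506.5 nm

506.5


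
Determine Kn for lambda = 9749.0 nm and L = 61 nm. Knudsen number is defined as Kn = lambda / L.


Knudsen number Kn = lambda / L
Kn = 9749.0 / 61
Kn = 159.8197

159.8197


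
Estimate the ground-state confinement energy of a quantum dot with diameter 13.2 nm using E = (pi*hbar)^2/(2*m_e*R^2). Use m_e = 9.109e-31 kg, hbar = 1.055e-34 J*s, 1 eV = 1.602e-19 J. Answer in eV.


Radius R = 13.2/2 = 6.6 nm = 6.6e-09 m
E = (pi * 1.055e-34)^2 / (2 * 9.109e-31 * (6.6e-09)^2)
E(J) = 1.38425e-21
E = E(J) / 1.602e-19 = 0.0086 eV

0.0086


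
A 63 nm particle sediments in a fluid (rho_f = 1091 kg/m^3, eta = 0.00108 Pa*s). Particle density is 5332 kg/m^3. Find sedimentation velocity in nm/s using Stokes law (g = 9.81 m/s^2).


Radius R = 63/2 nm = 3.15e-08 m
Density difference = 5332 - 1091 = 4241 kg/m^3
v = 2 * R^2 * (rho_p - rho_f) * g / (9 * eta)
v = 2 * (3.15e-08)^2 * 4241 * 9.81 / (9 * 0.00108)
v = 8.49419e-09 m/s = 8.4942 nm/s

8.4942


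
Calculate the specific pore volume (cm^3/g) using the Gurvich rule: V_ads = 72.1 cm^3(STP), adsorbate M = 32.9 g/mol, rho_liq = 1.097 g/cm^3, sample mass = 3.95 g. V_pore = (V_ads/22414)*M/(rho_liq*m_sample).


Moles adsorbed n = V_ads / 22414 = 72.1 / 22414 = 3.216740e-03 mol
Liquid volume V_liq = n * M / rho_liq = 3.216740e-03 * 32.9 / 1.097 = 0.09647 cm^3
Specific pore volume V_pore = V_liq / m_sample = 0.09647 / 3.95
V_pore = 0.0244 cm^3/g

0.0244


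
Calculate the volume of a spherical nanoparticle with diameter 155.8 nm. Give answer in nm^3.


Radius r = 155.8/2 = 77.9 nm
Volume V = (4/3) * pi * r^3
V = (4/3) * pi * (77.9)^3
V = 1980163.19 nm^3

1980163.19


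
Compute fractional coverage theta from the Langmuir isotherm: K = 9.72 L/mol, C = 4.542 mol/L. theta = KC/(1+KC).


Langmuir isotherm: theta = K*C / (1 + K*C)
K*C = 9.72 * 4.542 = 44.14824
theta = 44.14824 / (1 + 44.14824) = 44.14824 / 45.14824
theta = 0.9779

0.9779


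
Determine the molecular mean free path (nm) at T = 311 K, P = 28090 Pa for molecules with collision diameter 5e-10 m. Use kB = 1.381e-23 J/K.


Mean free path: lambda = kB*T / (sqrt(2) * pi * d^2 * P)
lambda = 1.381e-23 * 311 / (sqrt(2) * pi * (5e-10)^2 * 28090)
lambda = 1.37657e-07 m
lambda = 137.66 nm

137.66


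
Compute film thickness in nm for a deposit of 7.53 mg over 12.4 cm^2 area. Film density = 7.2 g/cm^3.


Convert: m = 7.53 mg = 7.5300e-06 kg, A = 12.4 cm^2 = 1.2400e-03 m^2, rho = 7.2 g/cm^3 = 7200 kg/m^3
t = m / (A * rho)
t = 7.5300e-06 / (1.2400e-03 * 7200)
t = 8.4341e-07 m = 843.4 nm

843.4


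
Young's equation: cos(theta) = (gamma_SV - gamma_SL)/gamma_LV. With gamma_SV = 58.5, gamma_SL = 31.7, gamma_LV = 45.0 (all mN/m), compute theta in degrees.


cos(theta) = (gamma_SV - gamma_SL) / gamma_LV
cos(theta) = (58.5 - 31.7) / 45.0
cos(theta) = 0.595556
theta = arccos(0.595556) = 53.45 degrees

53.45


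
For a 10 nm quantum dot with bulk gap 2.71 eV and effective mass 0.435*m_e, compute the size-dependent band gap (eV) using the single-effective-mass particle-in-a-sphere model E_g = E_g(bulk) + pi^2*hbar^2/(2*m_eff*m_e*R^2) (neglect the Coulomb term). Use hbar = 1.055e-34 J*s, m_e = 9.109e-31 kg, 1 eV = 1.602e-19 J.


Radius R = 10/2 nm = 5e-09 m
Confinement energy dE = pi^2 * hbar^2 / (2 * m_eff * m_e * R^2)
dE = pi^2 * (1.055e-34)^2 / (2 * 0.435 * 9.109e-31 * (5e-09)^2) J, divided by 1.602e-19 J/eV
dE = 0.0346 eV
Total band gap = E_g(bulk) + dE = 2.71 + 0.0346 = 2.7446 eV

2.7446


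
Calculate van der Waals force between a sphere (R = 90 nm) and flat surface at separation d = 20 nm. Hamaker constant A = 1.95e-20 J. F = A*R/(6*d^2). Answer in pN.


Convert to SI: R = 90 nm = 9e-08 m, d = 20 nm = 2e-08 m
F = A * R / (6 * d^2)
F = 1.95e-20 * 9e-08 / (6 * (2e-08)^2)
F = 7.3125e-13 N = 0.731 pN

0.731


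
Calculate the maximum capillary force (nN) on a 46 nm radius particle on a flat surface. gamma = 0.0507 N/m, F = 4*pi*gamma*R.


Convert radius: R = 46 nm = 4.6e-08 m
F = 4 * pi * gamma * R
F = 4 * pi * 0.0507 * 4.6e-08
F = 2.93073e-08 N = 29.3073 nN

29.3073


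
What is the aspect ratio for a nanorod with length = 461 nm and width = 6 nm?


Aspect ratio AR = length / diameter
AR = 461 / 6
AR = 76.83

76.83


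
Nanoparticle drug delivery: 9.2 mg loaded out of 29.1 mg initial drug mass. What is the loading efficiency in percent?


Drug loading efficiency = (drug loaded / drug initial) * 100
DLE = 9.2 / 29.1 * 100
DLE = 0.3162 * 100
DLE = 31.62%

31.62


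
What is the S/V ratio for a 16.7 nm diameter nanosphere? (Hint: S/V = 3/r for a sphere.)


Radius r = 16.7/2 = 8.35 nm
S/V = 3 / r = 3 / 8.35
S/V = 0.3593 nm^-1

0.3593


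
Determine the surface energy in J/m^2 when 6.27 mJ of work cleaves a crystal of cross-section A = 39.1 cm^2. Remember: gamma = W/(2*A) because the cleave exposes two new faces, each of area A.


Convert: A = 39.1 cm^2 = 0.00391 m^2, W = 6.27 mJ = 0.00627 J
Cleaving exposes two faces of area A, so total new surface = 2*A and gamma = W / (2*A)
gamma = 0.00627 / (2 * 0.00391)
gamma = 0.802 J/m^2

0.802


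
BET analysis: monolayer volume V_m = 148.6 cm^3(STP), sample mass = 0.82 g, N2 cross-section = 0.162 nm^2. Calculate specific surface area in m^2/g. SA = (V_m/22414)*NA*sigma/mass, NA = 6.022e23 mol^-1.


Number of moles in monolayer = V_m / 22414 = 148.6 / 22414 = 0.00662978
Number of molecules = moles * NA = 0.00662978 * 6.022e23
SA = molecules * sigma / mass
SA = (148.6 / 22414) * 6.022e23 * 0.162e-18 / 0.82
SA = 788.8 m^2/g

788.8


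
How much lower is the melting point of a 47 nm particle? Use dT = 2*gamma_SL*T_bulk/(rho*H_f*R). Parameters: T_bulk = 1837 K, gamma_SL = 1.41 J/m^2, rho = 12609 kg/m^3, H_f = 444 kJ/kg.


Radius R = 47/2 = 23.5 nm = 2.35e-08 m
Convert H_f = 444 kJ/kg = 444000 J/kg
dT = 2 * gamma_SL * T_bulk / (rho * H_f * R)
dT = 2 * 1.41 * 1837 / (12609 * 444000 * 2.35e-08)
dT = 39.4 K

39.4


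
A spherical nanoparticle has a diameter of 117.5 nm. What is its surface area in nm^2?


Radius r = 117.5/2 = 58.75 nm
Surface area SA = 4 * pi * r^2
SA = 4 * pi * (58.75)^2
SA = 43373.61 nm^2

43373.61


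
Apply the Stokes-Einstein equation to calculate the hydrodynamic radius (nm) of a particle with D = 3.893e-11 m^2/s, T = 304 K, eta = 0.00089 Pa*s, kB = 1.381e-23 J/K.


Stokes-Einstein: R = kB*T / (6*pi*eta*D)
R = 1.381e-23 * 304 / (6 * pi * 0.00089 * 3.893e-11)
R = 6.42823e-09 m = 6.43 nm

6.43


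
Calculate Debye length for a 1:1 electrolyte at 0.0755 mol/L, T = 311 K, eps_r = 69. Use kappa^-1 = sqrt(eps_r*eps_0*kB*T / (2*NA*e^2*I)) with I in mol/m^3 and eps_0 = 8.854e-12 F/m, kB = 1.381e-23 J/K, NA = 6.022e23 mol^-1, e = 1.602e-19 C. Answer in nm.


Ionic strength I = 0.0755 * 1^2 * 1000 = 75.5 mol/m^3
kappa^-1 = sqrt(69 * 8.854e-12 * 1.381e-23 * 311 / (2 * 6.022e23 * (1.602e-19)^2 * 75.5))
kappa^-1 = 1.06 nm

1.06


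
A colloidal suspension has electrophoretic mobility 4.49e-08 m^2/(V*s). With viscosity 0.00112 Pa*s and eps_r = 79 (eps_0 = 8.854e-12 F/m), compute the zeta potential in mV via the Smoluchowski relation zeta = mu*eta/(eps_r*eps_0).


Smoluchowski equation: zeta = mu * eta / (eps_r * eps_0)
zeta = 4.49e-08 * 0.00112 / (79 * 8.854e-12)
zeta = 0.071895 V = 71.89 mV

71.89


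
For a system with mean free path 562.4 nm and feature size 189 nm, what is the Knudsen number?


Knudsen number Kn = lambda / L
Kn = 562.4 / 189
Kn = 2.9757

2.9757


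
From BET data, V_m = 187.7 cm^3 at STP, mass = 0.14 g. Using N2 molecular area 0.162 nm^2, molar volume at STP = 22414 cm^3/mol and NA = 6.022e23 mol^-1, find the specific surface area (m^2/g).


Number of moles in monolayer = V_m / 22414 = 187.7 / 22414 = 0.00837423
Number of molecules = moles * NA = 0.00837423 * 6.022e23
SA = molecules * sigma / mass
SA = (187.7 / 22414) * 6.022e23 * 0.162e-18 / 0.14
SA = 5835.4 m^2/g

5835.4


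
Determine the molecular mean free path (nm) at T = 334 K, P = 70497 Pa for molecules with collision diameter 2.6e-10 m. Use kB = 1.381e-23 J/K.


Mean free path: lambda = kB*T / (sqrt(2) * pi * d^2 * P)
lambda = 1.381e-23 * 334 / (sqrt(2) * pi * (2.6e-10)^2 * 70497)
lambda = 2.1785e-07 m
lambda = 217.85 nm

217.85


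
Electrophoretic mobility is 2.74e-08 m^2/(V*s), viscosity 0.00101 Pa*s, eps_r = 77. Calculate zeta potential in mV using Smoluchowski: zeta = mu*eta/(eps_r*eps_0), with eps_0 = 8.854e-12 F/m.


Smoluchowski equation: zeta = mu * eta / (eps_r * eps_0)
zeta = 2.74e-08 * 0.00101 / (77 * 8.854e-12)
zeta = 0.040592 V = 40.59 mV

40.59


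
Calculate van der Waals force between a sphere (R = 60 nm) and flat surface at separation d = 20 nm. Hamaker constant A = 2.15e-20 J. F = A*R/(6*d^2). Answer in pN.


Convert to SI: R = 60 nm = 6e-08 m, d = 20 nm = 2e-08 m
F = A * R / (6 * d^2)
F = 2.15e-20 * 6e-08 / (6 * (2e-08)^2)
F = 5.375e-13 N = 0.537 pN

0.537


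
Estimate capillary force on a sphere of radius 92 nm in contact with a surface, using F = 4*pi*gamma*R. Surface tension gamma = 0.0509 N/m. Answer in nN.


Convert radius: R = 92 nm = 9.2e-08 m
F = 4 * pi * gamma * R
F = 4 * pi * 0.0509 * 9.2e-08
F = 5.88458e-08 N = 58.8458 nN

58.8458


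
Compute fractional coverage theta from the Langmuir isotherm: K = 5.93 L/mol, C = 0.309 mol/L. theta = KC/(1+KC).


Langmuir isotherm: theta = K*C / (1 + K*C)
K*C = 5.93 * 0.309 = 1.83237
theta = 1.83237 / (1 + 1.83237) = 1.83237 / 2.83237
theta = 0.6469

0.6469


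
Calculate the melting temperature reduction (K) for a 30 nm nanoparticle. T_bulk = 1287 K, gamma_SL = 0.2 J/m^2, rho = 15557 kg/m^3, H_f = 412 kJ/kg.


Radius R = 30/2 = 15 nm = 1.5e-08 m
Convert H_f = 412 kJ/kg = 412000 J/kg
dT = 2 * gamma_SL * T_bulk / (rho * H_f * R)
dT = 2 * 0.2 * 1287 / (15557 * 412000 * 1.5e-08)
dT = 5.4 K

5.4


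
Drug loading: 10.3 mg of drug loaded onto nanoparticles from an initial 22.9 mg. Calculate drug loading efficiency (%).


Drug loading efficiency = (drug loaded / drug initial) * 100
DLE = 10.3 / 22.9 * 100
DLE = 0.4498 * 100
DLE = 44.98%

44.98


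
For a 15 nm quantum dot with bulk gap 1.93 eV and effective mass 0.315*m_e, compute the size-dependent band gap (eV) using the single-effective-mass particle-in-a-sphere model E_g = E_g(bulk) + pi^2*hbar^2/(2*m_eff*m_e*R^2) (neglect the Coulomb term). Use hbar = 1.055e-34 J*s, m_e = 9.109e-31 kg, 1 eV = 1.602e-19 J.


Radius R = 15/2 nm = 7.5e-09 m
Confinement energy dE = pi^2 * hbar^2 / (2 * m_eff * m_e * R^2)
dE = pi^2 * (1.055e-34)^2 / (2 * 0.315 * 9.109e-31 * (7.5e-09)^2) J, divided by 1.602e-19 J/eV
dE = 0.0212 eV
Total band gap = E_g(bulk) + dE = 1.93 + 0.0212 = 1.9512 eV

1.9512


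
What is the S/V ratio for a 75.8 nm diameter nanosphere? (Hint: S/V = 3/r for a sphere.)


Radius r = 75.8/2 = 37.9 nm
S/V = 3 / r = 3 / 37.9
S/V = 0.0792 nm^-1

0.0792


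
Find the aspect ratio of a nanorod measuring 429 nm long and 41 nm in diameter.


Aspect ratio AR = length / diameter
AR = 429 / 41
AR = 10.46

10.46


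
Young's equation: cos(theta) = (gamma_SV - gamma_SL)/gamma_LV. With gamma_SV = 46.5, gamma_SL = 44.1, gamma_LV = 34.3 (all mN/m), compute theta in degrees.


cos(theta) = (gamma_SV - gamma_SL) / gamma_LV
cos(theta) = (46.5 - 44.1) / 34.3
cos(theta) = 0.069971
theta = arccos(0.069971) = 85.99 degrees

85.99


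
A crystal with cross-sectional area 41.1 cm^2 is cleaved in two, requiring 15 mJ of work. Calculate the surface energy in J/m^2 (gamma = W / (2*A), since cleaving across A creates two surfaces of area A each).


Convert: A = 41.1 cm^2 = 0.00411 m^2, W = 15 mJ = 0.015 J
Cleaving exposes two faces of area A, so total new surface = 2*A and gamma = W / (2*A)
gamma = 0.015 / (2 * 0.00411)
gamma = 1.825 J/m^2

1.825


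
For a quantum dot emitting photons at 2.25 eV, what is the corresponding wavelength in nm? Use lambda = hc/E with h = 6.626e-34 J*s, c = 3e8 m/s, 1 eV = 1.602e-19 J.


Convert energy: E = 2.25 eV = 2.25 * 1.602e-19 = 3.6045e-19 J
lambda = h*c / E = 6.626e-34 * 3e8 / 3.6045e-19
lambda = 5.51477e-07 m = 551.5 nm

551.5


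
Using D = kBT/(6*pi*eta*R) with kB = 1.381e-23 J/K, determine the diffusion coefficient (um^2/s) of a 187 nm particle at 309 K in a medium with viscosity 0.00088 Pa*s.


Radius R = 187/2 = 93.5 nm = 9.35e-08 m
D = kB*T / (6*pi*eta*R)
D = 1.381e-23 * 309 / (6 * pi * 0.00088 * 9.35e-08)
D = 2.75142e-12 m^2/s = 2.751 um^2/s

2.751


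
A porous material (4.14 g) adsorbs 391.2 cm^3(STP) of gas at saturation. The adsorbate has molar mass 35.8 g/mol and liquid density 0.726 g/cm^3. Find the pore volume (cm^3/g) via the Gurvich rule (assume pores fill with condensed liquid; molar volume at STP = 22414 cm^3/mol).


Moles adsorbed n = V_ads / 22414 = 391.2 / 22414 = 1.745338e-02 mol
Liquid volume V_liq = n * M / rho_liq = 1.745338e-02 * 35.8 / 0.726 = 0.86065 cm^3
Specific pore volume V_pore = V_liq / m_sample = 0.86065 / 4.14
V_pore = 0.2079 cm^3/g

0.2079


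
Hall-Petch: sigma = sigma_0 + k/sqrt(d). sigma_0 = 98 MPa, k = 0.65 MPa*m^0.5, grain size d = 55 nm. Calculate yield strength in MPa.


d = 55 nm = 5.5e-08 m
sqrt(d) = 0.0002345208
Hall-Petch contribution = k / sqrt(d) = 0.65 / 0.0002345208 = 2771.6 MPa
sigma = sigma_0 + k/sqrt(d) = 98 + 2771.6 = 2869.6 MPa

2869.6


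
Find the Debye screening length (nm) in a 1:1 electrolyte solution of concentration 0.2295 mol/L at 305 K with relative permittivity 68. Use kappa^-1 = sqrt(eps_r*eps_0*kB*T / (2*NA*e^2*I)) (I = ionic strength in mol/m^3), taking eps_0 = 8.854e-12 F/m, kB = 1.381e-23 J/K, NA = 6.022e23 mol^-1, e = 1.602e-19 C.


Ionic strength I = 0.2295 * 1^2 * 1000 = 229.5 mol/m^3
kappa^-1 = sqrt(68 * 8.854e-12 * 1.381e-23 * 305 / (2 * 6.022e23 * (1.602e-19)^2 * 229.5))
kappa^-1 = 0.598 nm

0.598


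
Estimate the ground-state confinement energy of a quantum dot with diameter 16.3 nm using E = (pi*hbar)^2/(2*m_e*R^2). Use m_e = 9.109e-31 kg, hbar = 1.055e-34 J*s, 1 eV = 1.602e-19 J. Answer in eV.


Radius R = 16.3/2 = 8.15 nm = 8.15e-09 m
E = (pi * 1.055e-34)^2 / (2 * 9.109e-31 * (8.15e-09)^2)
E(J) = 9.07797e-22
E = E(J) / 1.602e-19 = 0.0057 eV

0.0057


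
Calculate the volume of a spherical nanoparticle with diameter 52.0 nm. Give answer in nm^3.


Radius r = 52.0/2 = 26 nm
Volume V = (4/3) * pi * r^3
V = (4/3) * pi * (26)^3
V = 73622.18 nm^3

73622.18


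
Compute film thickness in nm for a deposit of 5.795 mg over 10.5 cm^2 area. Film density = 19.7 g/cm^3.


Convert: m = 5.795 mg = 5.7950e-06 kg, A = 10.5 cm^2 = 1.0500e-03 m^2, rho = 19.7 g/cm^3 = 19700 kg/m^3
t = m / (A * rho)
t = 5.7950e-06 / (1.0500e-03 * 19700)
t = 2.8015e-07 m = 280.2 nm

280.2


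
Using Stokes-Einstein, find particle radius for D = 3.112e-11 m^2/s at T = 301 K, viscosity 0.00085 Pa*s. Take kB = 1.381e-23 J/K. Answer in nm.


Stokes-Einstein: R = kB*T / (6*pi*eta*D)
R = 1.381e-23 * 301 / (6 * pi * 0.00085 * 3.112e-11)
R = 8.33682e-09 m = 8.34 nm

8.34


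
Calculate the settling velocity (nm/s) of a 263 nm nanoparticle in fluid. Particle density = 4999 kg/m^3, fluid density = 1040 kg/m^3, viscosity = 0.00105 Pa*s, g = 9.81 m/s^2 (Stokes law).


Radius R = 263/2 nm = 1.315e-07 m
Density difference = 4999 - 1040 = 3959 kg/m^3
v = 2 * R^2 * (rho_p - rho_f) * g / (9 * eta)
v = 2 * (1.315e-07)^2 * 3959 * 9.81 / (9 * 0.00105)
v = 1.42136e-07 m/s = 142.136 nm/s

142.136


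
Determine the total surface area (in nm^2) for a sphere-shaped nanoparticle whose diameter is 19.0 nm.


Radius r = 19.0/2 = 9.5 nm
Surface area SA = 4 * pi * r^2
SA = 4 * pi * (9.5)^2
SA = 1134.11 nm^2

1134.11


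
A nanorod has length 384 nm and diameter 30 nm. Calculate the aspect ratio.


Aspect ratio AR = length / diameter
AR = 384 / 30
AR = 12.8

12.8


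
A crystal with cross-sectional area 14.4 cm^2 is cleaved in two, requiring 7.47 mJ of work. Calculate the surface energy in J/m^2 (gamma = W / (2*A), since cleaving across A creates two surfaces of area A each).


Convert: A = 14.4 cm^2 = 0.00144 m^2, W = 7.47 mJ = 0.00747 J
Cleaving exposes two faces of area A, so total new surface = 2*A and gamma = W / (2*A)
gamma = 0.00747 / (2 * 0.00144)
gamma = 2.594 J/m^2

2.594


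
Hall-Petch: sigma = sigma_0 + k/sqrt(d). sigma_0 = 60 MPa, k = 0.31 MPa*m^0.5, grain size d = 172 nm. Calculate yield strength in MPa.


d = 172 nm = 1.72e-07 m
sqrt(d) = 0.0004147288
Hall-Petch contribution = k / sqrt(d) = 0.31 / 0.0004147288 = 747.5 MPa
sigma = sigma_0 + k/sqrt(d) = 60 + 747.5 = 807.5 MPa

807.5


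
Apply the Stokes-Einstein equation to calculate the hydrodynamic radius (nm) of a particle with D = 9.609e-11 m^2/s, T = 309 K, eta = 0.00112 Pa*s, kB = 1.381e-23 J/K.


Stokes-Einstein: R = kB*T / (6*pi*eta*D)
R = 1.381e-23 * 309 / (6 * pi * 0.00112 * 9.609e-11)
R = 2.10356e-09 m = 2.1 nm

2.1


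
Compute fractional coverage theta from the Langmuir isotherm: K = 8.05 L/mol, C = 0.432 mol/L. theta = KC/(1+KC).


Langmuir isotherm: theta = K*C / (1 + K*C)
K*C = 8.05 * 0.432 = 3.4776
theta = 3.4776 / (1 + 3.4776) = 3.4776 / 4.4776
theta = 0.7767

0.7767


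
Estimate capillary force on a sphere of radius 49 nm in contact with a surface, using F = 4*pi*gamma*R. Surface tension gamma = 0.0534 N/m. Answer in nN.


Convert radius: R = 49 nm = 4.9e-08 m
F = 4 * pi * gamma * R
F = 4 * pi * 0.0534 * 4.9e-08
F = 3.28812e-08 N = 32.8812 nN

32.8812


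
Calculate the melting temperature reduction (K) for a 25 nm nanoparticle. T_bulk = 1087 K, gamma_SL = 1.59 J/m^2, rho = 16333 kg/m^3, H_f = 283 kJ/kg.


Radius R = 25/2 = 12.5 nm = 1.25e-08 m
Convert H_f = 283 kJ/kg = 283000 J/kg
dT = 2 * gamma_SL * T_bulk / (rho * H_f * R)
dT = 2 * 1.59 * 1087 / (16333 * 283000 * 1.25e-08)
dT = 59.8 K

59.8


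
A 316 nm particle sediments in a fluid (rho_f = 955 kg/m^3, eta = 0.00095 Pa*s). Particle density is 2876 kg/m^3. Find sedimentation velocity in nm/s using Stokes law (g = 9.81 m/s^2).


Radius R = 316/2 nm = 1.58e-07 m
Density difference = 2876 - 955 = 1921 kg/m^3
v = 2 * R^2 * (rho_p - rho_f) * g / (9 * eta)
v = 2 * (1.58e-07)^2 * 1921 * 9.81 / (9 * 0.00095)
v = 1.10046e-07 m/s = 110.046 nm/s

110.046


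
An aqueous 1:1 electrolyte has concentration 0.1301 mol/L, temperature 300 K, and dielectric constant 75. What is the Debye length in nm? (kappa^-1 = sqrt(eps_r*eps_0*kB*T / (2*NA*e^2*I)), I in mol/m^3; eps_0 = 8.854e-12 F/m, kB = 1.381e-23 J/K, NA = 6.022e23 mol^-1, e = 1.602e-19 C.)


Ionic strength I = 0.1301 * 1^2 * 1000 = 130.1 mol/m^3
kappa^-1 = sqrt(75 * 8.854e-12 * 1.381e-23 * 300 / (2 * 6.022e23 * (1.602e-19)^2 * 130.1))
kappa^-1 = 0.827 nm

0.827


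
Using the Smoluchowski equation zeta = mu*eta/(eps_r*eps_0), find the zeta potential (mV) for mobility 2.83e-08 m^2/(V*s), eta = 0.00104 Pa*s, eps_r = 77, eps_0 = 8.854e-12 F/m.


Smoluchowski equation: zeta = mu * eta / (eps_r * eps_0)
zeta = 2.83e-08 * 0.00104 / (77 * 8.854e-12)
zeta = 0.043171 V = 43.17 mV

43.17


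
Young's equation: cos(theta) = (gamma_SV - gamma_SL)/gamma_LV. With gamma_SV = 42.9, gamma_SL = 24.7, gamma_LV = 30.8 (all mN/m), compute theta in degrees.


cos(theta) = (gamma_SV - gamma_SL) / gamma_LV
cos(theta) = (42.9 - 24.7) / 30.8
cos(theta) = 0.590909
theta = arccos(0.590909) = 53.78 degrees

53.78


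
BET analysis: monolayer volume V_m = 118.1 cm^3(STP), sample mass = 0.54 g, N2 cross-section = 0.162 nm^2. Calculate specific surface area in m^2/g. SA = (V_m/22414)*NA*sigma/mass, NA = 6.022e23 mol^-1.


Number of moles in monolayer = V_m / 22414 = 118.1 / 22414 = 0.00526903
Number of molecules = moles * NA = 0.00526903 * 6.022e23
SA = molecules * sigma / mass
SA = (118.1 / 22414) * 6.022e23 * 0.162e-18 / 0.54
SA = 951.9 m^2/g

951.9
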